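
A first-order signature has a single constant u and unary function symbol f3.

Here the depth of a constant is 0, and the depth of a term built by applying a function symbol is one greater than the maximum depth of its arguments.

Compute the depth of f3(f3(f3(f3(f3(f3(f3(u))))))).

7

depth(f3(u)) = 1 + depth(u) = 1 + 0 = 1
depth(f3(f3(u))) = 1 + depth(f3(u)) = 1 + 1 = 2
depth(f3(f3(f3(u)))) = 1 + depth(f3(f3(u))) = 1 + 2 = 3
depth(f3(f3(f3(f3(u))))) = 1 + depth(f3(f3(f3(u)))) = 1 + 3 = 4
depth(f3(f3(f3(f3(f3(u)))))) = 1 + depth(f3(f3(f3(f3(u))))) = 1 + 4 = 5
depth(f3(f3(f3(f3(f3(f3(u))))))) = 1 + depth(f3(f3(f3(f3(f3(u)))))) = 1 + 5 = 6
depth(f3(f3(f3(f3(f3(f3(f3(u)))))))) = 1 + depth(f3(f3(f3(f3(f3(f3(u))))))) = 1 + 6 = 7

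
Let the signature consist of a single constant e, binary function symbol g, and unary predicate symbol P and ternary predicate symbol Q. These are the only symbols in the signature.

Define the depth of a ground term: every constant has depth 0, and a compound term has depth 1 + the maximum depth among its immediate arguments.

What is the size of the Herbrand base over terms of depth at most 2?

130

First count ground terms of depth ≤ 2.
Let N_k count ground terms of depth at most k. Each non-constant term of depth ≤ k is some function symbol applied to depth-≤(k−1) arguments, giving N_k = 1 + N_{k-1}^2.
N_0 = 1
N_1 = 1 + 1^2 = 2
N_2 = 1 + 2^2 = 5
Explicitly: e, g(e, e), g(e, g(e, e)), g(g(e, e), e), g(g(e, e), g(e, e)).
So |H| = 5.
Each predicate of arity r yields |H|^r ground atoms (one per choice of an r-tuple from H):
  P: 5;  Q: 5^3 = 125
Total ground atoms: 5 + 125 = 130.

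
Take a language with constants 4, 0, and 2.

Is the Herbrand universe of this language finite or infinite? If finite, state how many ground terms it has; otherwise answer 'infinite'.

3

There are no function symbols, so every ground term is one of the 3 constants.
The Herbrand universe is {4, 0, 2}, which is finite with 3 elements.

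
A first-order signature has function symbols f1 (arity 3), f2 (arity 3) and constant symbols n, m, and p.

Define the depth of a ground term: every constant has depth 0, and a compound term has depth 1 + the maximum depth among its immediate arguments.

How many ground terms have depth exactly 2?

370332

Write N_k for the number of ground terms of depth ≤ k. A term of depth ≤ k is either a constant or a function symbol applied to arguments of depth ≤ k−1, so N_k = 3 + N_{k-1}^3 + N_{k-1}^3.
N_0 = 3
N_1 = 3 + 3^3 + 3^3 = 57
N_2 = 3 + 57^3 + 57^3 = 370389
Terms of depth exactly 2: N_2 − N_1 = 370389 − 57 = 370332.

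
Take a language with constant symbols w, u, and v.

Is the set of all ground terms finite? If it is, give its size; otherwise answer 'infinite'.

3

There are no function symbols, so every ground term is one of the 3 constants.
The Herbrand universe is {w, u, v}, which is finite with 3 elements.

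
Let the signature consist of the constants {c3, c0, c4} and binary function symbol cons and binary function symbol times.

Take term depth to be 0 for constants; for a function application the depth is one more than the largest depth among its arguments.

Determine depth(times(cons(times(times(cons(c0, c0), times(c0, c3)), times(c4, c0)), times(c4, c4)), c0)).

5

depth(cons(c0, c0)) = 1 + max(0, 0) = 1
depth(times(c0, c3)) = 1 + max(0, 0) = 1
depth(times(cons(c0, c0), times(c0, c3))) = 1 + max(1, 1) = 2
depth(times(c4, c0)) = 1 + max(0, 0) = 1
depth(times(times(cons(c0, c0), times(c0, c3)), times(c4, c0))) = 1 + max(2, 1) = 3
depth(times(c4, c4)) = 1 + max(0, 0) = 1
depth(cons(times(times(cons(c0, c0), times(c0, c3)), times(c4, c0)), times(c4, c4))) = 1 + max(3, 1) = 4
depth(times(cons(times(times(cons(c0, c0), times(c0, c3)), times(c4, c0)), times(c4, c4)), c0)) = 1 + max(4, 0) = 5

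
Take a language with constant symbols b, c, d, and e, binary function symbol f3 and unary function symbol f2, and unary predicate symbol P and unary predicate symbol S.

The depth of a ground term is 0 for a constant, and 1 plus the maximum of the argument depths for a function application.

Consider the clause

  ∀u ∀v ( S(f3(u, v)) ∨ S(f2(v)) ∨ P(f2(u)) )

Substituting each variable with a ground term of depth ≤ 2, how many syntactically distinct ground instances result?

Ground terms of depth ≤ 2:
  Let N_k count ground terms of depth at most k. Each non-constant term of depth ≤ k is some function symbol applied to depth-≤(k−1) arguments, giving N_k = 4 + N_{k-1}^2 + N_{k-1}.
  N_0 = 4
  N_1 = 4 + 4^2 + 4 = 24
  N_2 = 4 + 24^2 + 24 = 604
So there are 604 ground terms available for substitution.
The body mentions every one of the 2 quantified variables; since ground terms form a free algebra, no two substitutions collapse to the same formula.
Number of ground instances = 604^2 = 364816.

364816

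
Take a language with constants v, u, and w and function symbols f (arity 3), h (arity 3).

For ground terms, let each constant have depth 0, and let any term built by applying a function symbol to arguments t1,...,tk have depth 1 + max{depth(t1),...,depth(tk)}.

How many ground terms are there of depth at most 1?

Write N_k for the number of ground terms of depth ≤ k. A term of depth ≤ k is either a constant or a function symbol applied to arguments of depth ≤ k−1, so N_k = 3 + N_{k-1}^3 + N_{k-1}^3.
N_0 = 3
N_1 = 3 + 3^3 + 3^3 = 57

57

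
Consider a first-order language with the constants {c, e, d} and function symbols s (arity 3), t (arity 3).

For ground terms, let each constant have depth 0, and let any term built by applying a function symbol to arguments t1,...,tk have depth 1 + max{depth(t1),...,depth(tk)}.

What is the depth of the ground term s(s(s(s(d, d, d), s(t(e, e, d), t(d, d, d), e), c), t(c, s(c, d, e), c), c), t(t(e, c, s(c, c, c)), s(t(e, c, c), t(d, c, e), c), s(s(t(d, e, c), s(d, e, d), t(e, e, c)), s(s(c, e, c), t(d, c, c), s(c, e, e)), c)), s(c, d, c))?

5

depth(s(d, d, d)) = 1 + max(0, 0, 0) = 1
depth(t(e, e, d)) = 1 + max(0, 0, 0) = 1
depth(t(d, d, d)) = 1 + max(0, 0, 0) = 1
depth(s(t(e, e, d), t(d, d, d), e)) = 1 + max(1, 1, 0) = 2
depth(s(s(d, d, d), s(t(e, e, d), t(d, d, d), e), c)) = 1 + max(1, 2, 0) = 3
depth(s(c, d, e)) = 1 + max(0, 0, 0) = 1
depth(t(c, s(c, d, e), c)) = 1 + max(0, 1, 0) = 2
depth(s(s(s(d, d, d), s(t(e, e, d), t(d, d, d), e), c), t(c, s(c, d, e), c), c)) = 1 + max(3, 2, 0) = 4
depth(s(c, c, c)) = 1 + max(0, 0, 0) = 1
depth(t(e, c, s(c, c, c))) = 1 + max(0, 0, 1) = 2
depth(t(e, c, c)) = 1 + max(0, 0, 0) = 1
depth(t(d, c, e)) = 1 + max(0, 0, 0) = 1
depth(s(t(e, c, c), t(d, c, e), c)) = 1 + max(1, 1, 0) = 2
depth(t(d, e, c)) = 1 + max(0, 0, 0) = 1
depth(s(d, e, d)) = 1 + max(0, 0, 0) = 1
depth(t(e, e, c)) = 1 + max(0, 0, 0) = 1
depth(s(t(d, e, c), s(d, e, d), t(e, e, c))) = 1 + max(1, 1, 1) = 2
depth(s(c, e, c)) = 1 + max(0, 0, 0) = 1
depth(t(d, c, c)) = 1 + max(0, 0, 0) = 1
depth(s(c, e, e)) = 1 + max(0, 0, 0) = 1
depth(s(s(c, e, c), t(d, c, c), s(c, e, e))) = 1 + max(1, 1, 1) = 2
depth(s(s(t(d, e, c), s(d, e, d), t(e, e, c)), s(s(c, e, c), t(d, c, c), s(c, e, e)), c)) = 1 + max(2, 2, 0) = 3
depth(t(t(e, c, s(c, c, c)), s(t(e, c, c), t(d, c, e), c), s(s(t(d, e, c), s(d, e, d), t(e, e, c)), s(s(c, e, c), t(d, c, c), s(c, e, e)), c))) = 1 + max(2, 2, 3) = 4
depth(s(c, d, c)) = 1 + max(0, 0, 0) = 1
depth(s(s(s(s(d, d, d), s(t(e, e, d), t(d, d, d), e), c), t(c, s(c, d, e), c), c), t(t(e, c, s(c, c, c)), s(t(e, c, c), t(d, c, e), c), s(s(t(d, e, c), s(d, e, d), t(e, e, c)), s(s(c, e, c), t(d, c, c), s(c, e, e)), c)), s(c, d, c))) = 1 + max(4, 4, 1) = 5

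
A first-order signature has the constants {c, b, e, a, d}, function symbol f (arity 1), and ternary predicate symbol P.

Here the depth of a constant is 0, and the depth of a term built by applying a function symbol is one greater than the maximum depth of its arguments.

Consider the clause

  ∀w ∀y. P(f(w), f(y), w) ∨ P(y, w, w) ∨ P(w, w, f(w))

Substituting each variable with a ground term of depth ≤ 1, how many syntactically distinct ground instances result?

Ground terms of depth ≤ 1:
  Count level by level. With function symbols f/1, the terms of depth ≤ k are the 5 constants together with each function applied to depth-≤(k−1) tuples, so N_k = 5 + N_{k-1}.
  N_0 = 5
  N_1 = 5 + 5 = 10
So there are 10 ground terms available for substitution.
There are 2 variables to instantiate (w, y), each occurring in at least one literal, so different choices give different ground instances.
Number of ground instances = 10^2 = 100.

100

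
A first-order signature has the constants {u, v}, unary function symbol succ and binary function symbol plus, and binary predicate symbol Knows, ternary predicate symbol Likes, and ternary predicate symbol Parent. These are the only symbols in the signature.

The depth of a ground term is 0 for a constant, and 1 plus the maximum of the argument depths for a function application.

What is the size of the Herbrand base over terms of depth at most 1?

First count ground terms of depth ≤ 1.
Let N_k count ground terms of depth at most k. Each non-constant term of depth ≤ k is some function symbol applied to depth-≤(k−1) arguments, giving N_k = 2 + N_{k-1} + N_{k-1}^2.
N_0 = 2
N_1 = 2 + 2 + 2^2 = 8
So |H| = 8.
For each predicate symbol, the number of ground atoms is |H| raised to its arity; summing:
  Knows: 8^2 = 64;  Likes: 8^3 = 512;  Parent: 8^3 = 512
Total ground atoms: 64 + 512 + 512 = 1088.

1088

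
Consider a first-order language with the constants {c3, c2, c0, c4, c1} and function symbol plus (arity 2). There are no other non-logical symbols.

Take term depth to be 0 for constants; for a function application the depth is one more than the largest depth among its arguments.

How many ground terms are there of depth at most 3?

Let N_k = |{terms of depth ≤ k}|. Then N_0 = 5 and N_k = 5 + N_{k-1}^2 for k ≥ 1 (one summand per function symbol, arity giving the exponent).
N_0 = 5
N_1 = 5 + 5^2 = 30
N_2 = 5 + 30^2 = 905
N_3 = 5 + 905^2 = 819030

819030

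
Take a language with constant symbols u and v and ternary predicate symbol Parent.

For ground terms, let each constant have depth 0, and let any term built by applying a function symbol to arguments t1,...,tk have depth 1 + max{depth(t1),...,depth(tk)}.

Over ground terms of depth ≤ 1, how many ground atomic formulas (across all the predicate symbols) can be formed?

8

First count ground terms of depth ≤ 1.
With no function symbols every ground term is a constant, so there are exactly 2 ground terms at every depth bound.
N_0 = 2
N_1 = 2
Explicitly: u, v.
So |H| = 2.
For each predicate symbol, the number of ground atoms is |H| raised to its arity; summing:
  Parent: 2^3 = 8
Total ground atoms: 8.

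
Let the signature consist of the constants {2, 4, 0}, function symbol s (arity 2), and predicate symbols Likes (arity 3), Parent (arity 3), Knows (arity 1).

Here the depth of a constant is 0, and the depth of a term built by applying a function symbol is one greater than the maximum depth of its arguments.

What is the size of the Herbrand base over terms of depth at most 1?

First count ground terms of depth ≤ 1.
Let N_k count ground terms of depth at most k. Each non-constant term of depth ≤ k is some function symbol applied to depth-≤(k−1) arguments, giving N_k = 3 + N_{k-1}^2.
N_0 = 3
N_1 = 3 + 3^2 = 12
Explicitly: 2, 4, 0, s(2, 2), s(2, 4), s(2, 0), s(4, 2), s(4, 4), s(4, 0), s(0, 2), s(0, 4), s(0, 0).
So |H| = 12.
Each predicate of arity r yields |H|^r ground atoms (one per choice of an r-tuple from H):
  Likes: 12^3 = 1728;  Parent: 12^3 = 1728;  Knows: 12
Total ground atoms: 1728 + 1728 + 12 = 3468.

3468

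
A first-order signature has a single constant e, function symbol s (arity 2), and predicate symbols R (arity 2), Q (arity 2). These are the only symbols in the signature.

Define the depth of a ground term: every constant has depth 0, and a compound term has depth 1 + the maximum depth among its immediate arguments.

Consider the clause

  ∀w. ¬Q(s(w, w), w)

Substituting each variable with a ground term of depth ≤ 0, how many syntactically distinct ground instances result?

1

Ground terms of depth ≤ 0:
  Write N_k for the number of ground terms of depth ≤ k. A term of depth ≤ k is either a constant or a function symbol applied to arguments of depth ≤ k−1, so N_k = 1 + N_{k-1}^2.
  N_0 = 1
  Explicitly: e.
So there is exactly 1 ground term available for substitution.
The clause has 1 distinct variable (w), which appears in the body. In the free term algebra distinct substitutions yield syntactically distinct ground instances.
Number of ground instances = 1.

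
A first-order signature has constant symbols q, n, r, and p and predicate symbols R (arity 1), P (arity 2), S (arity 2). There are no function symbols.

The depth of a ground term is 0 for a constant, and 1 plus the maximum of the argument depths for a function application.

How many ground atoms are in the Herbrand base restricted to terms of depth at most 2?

First count ground terms of depth ≤ 2.
With no function symbols every ground term is a constant, so there are exactly 4 ground terms at every depth bound.
N_0 = 4
N_1 = 4
N_2 = 4
Explicitly: q, n, r, p.
So |H| = 4.
Ground atoms are formed by filling each argument slot of a predicate with a term from H, so an r-ary predicate gives |H|^r atoms:
  R: 4;  P: 4^2 = 16;  S: 4^2 = 16
Total ground atoms: 4 + 16 + 16 = 36.

36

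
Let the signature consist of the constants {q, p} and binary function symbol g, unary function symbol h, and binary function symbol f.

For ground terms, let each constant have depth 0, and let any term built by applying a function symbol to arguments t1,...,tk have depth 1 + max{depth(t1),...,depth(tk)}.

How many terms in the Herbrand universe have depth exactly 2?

290

Count level by level. With function symbols g/2, h/1, f/2, the terms of depth ≤ k are the 2 constants together with each function applied to depth-≤(k−1) tuples, so N_k = 2 + N_{k-1}^2 + N_{k-1} + N_{k-1}^2.
N_0 = 2
N_1 = 2 + 2^2 + 2 + 2^2 = 12
N_2 = 2 + 12^2 + 12 + 12^2 = 302
Terms of depth exactly 2: N_2 − N_1 = 302 − 12 = 290.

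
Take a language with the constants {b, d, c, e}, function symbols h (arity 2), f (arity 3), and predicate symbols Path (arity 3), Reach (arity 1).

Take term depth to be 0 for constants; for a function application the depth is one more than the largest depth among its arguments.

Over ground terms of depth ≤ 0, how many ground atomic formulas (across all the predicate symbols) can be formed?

68

First count ground terms of depth ≤ 0.
Let N_k = |{terms of depth ≤ k}|. Then N_0 = 4 and N_k = 4 + N_{k-1}^2 + N_{k-1}^3 for k ≥ 1 (one summand per function symbol, arity giving the exponent).
N_0 = 4
Explicitly: b, d, c, e.
So |H| = 4.
Ground atoms are formed by filling each argument slot of a predicate with a term from H, so an r-ary predicate gives |H|^r atoms:
  Path: 4^3 = 64;  Reach: 4
Total ground atoms: 64 + 4 = 68.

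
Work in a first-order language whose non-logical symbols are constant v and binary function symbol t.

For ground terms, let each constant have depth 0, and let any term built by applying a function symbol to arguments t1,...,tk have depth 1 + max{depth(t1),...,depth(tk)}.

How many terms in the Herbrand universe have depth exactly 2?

Let N_k count ground terms of depth at most k. Each non-constant term of depth ≤ k is some function symbol applied to depth-≤(k−1) arguments, giving N_k = 1 + N_{k-1}^2.
N_0 = 1
N_1 = 1 + 1^2 = 2
N_2 = 1 + 2^2 = 5
Terms of depth exactly 2: N_2 − N_1 = 5 − 2 = 3.

3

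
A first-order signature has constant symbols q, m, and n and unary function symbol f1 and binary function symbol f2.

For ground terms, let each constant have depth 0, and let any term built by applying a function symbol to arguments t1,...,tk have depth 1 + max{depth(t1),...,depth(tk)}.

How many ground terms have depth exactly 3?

59052

Count level by level. With function symbols f1/1, f2/2, the terms of depth ≤ k are the 3 constants together with each function applied to depth-≤(k−1) tuples, so N_k = 3 + N_{k-1} + N_{k-1}^2.
N_0 = 3
N_1 = 3 + 3 + 3^2 = 15
N_2 = 3 + 15 + 15^2 = 243
N_3 = 3 + 243 + 243^2 = 59295
Terms of depth exactly 3: N_3 − N_2 = 59295 − 243 = 59052.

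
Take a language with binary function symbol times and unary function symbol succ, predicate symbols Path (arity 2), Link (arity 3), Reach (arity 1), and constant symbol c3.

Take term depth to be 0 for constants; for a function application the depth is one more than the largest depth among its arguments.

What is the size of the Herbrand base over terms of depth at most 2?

2379

First count ground terms of depth ≤ 2.
If N_k denotes the number of depth-≤k ground terms, the 1 constant gives N_0 = 1, and each function symbol of arity r contributes N_{k-1}^r new terms at level k: N_k = 1 + N_{k-1}^2 + N_{k-1}.
N_0 = 1
N_1 = 1 + 1^2 + 1 = 3
N_2 = 1 + 3^2 + 3 = 13
So |H| = 13.
For each predicate symbol, the number of ground atoms is |H| raised to its arity; summing:
  Path: 13^2 = 169;  Link: 13^3 = 2197;  Reach: 13
Total ground atoms: 169 + 2197 + 13 = 2379.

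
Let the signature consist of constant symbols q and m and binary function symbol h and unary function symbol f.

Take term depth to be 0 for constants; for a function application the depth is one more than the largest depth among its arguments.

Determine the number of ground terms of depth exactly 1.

If N_k denotes the number of depth-≤k ground terms, the 2 constants give N_0 = 2, and each function symbol of arity r contributes N_{k-1}^r new terms at level k: N_k = 2 + N_{k-1}^2 + N_{k-1}.
N_0 = 2
N_1 = 2 + 2^2 + 2 = 8
Terms of depth exactly 1: N_1 − N_0 = 8 − 2 = 6.

6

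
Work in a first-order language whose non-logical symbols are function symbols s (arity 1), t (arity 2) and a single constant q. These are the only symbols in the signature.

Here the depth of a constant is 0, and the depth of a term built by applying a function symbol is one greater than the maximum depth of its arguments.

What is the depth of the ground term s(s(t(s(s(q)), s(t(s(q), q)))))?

depth(s(q)) = 1 + depth(q) = 1 + 0 = 1
depth(s(s(q))) = 1 + depth(s(q)) = 1 + 1 = 2
depth(t(s(q), q)) = 1 + max(1, 0) = 2
depth(s(t(s(q), q))) = 1 + depth(t(s(q), q)) = 1 + 2 = 3
depth(t(s(s(q)), s(t(s(q), q)))) = 1 + max(2, 3) = 4
depth(s(t(s(s(q)), s(t(s(q), q))))) = 1 + depth(t(s(s(q)), s(t(s(q), q)))) = 1 + 4 = 5
depth(s(s(t(s(s(q)), s(t(s(q), q)))))) = 1 + depth(s(t(s(s(q)), s(t(s(q), q))))) = 1 + 5 = 6

6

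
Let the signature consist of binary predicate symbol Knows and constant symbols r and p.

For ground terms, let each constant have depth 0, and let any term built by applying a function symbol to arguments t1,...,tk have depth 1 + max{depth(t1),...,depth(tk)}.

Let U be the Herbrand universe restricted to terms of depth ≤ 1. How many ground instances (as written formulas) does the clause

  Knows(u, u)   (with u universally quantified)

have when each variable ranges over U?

2

Ground terms of depth ≤ 1:
  With no function symbols every ground term is a constant, so there are exactly 2 ground terms at every depth bound.
  N_0 = 2
  N_1 = 2
So there are 2 ground terms available for substitution.
The variable u ranges independently over the available ground terms, and distinct assignments produce distinct instances.
Number of ground instances = 2.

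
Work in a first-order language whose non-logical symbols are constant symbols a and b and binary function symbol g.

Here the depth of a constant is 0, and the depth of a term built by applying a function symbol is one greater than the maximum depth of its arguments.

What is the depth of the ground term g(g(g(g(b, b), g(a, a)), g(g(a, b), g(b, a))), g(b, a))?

4

depth(g(b, b)) = 1 + max(0, 0) = 1
depth(g(a, a)) = 1 + max(0, 0) = 1
depth(g(g(b, b), g(a, a))) = 1 + max(1, 1) = 2
depth(g(a, b)) = 1 + max(0, 0) = 1
depth(g(b, a)) = 1 + max(0, 0) = 1
depth(g(g(a, b), g(b, a))) = 1 + max(1, 1) = 2
depth(g(g(g(b, b), g(a, a)), g(g(a, b), g(b, a)))) = 1 + max(2, 2) = 3
depth(g(g(g(g(b, b), g(a, a)), g(g(a, b), g(b, a))), g(b, a))) = 1 + max(3, 1) = 4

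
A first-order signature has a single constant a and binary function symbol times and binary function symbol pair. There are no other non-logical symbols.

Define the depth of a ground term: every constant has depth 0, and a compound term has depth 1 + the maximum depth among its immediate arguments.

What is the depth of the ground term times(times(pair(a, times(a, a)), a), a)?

4

depth(times(a, a)) = 1 + max(0, 0) = 1
depth(pair(a, times(a, a))) = 1 + max(0, 1) = 2
depth(times(pair(a, times(a, a)), a)) = 1 + max(2, 0) = 3
depth(times(times(pair(a, times(a, a)), a), a)) = 1 + max(3, 0) = 4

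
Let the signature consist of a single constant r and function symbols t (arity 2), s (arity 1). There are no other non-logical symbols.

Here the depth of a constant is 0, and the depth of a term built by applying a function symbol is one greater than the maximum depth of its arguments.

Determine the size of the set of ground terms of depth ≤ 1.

If N_k denotes the number of depth-≤k ground terms, the 1 constant gives N_0 = 1, and each function symbol of arity r contributes N_{k-1}^r new terms at level k: N_k = 1 + N_{k-1}^2 + N_{k-1}.
N_0 = 1
N_1 = 1 + 1^2 + 1 = 3
Explicitly: r, t(r, r), s(r).

3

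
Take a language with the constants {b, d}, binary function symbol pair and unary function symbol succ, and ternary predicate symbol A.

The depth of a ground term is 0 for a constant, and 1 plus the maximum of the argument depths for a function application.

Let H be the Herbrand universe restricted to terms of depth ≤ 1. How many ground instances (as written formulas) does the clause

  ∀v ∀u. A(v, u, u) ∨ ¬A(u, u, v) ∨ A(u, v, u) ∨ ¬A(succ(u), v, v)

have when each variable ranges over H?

Ground terms of depth ≤ 1:
  If N_k denotes the number of depth-≤k ground terms, the 2 constants give N_0 = 2, and each function symbol of arity r contributes N_{k-1}^r new terms at level k: N_k = 2 + N_{k-1}^2 + N_{k-1}.
  N_0 = 2
  N_1 = 2 + 2^2 + 2 = 8
So there are 8 ground terms available for substitution.
The clause has 2 distinct variables (v, u), each appearing in the body. In the free term algebra distinct substitutions yield syntactically distinct ground instances.
Number of ground instances = 8^2 = 64.

64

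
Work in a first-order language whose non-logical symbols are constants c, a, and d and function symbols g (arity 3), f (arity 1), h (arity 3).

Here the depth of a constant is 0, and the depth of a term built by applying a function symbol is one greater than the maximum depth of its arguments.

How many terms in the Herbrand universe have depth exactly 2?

If N_k denotes the number of depth-≤k ground terms, the 3 constants give N_0 = 3, and each function symbol of arity r contributes N_{k-1}^r new terms at level k: N_k = 3 + N_{k-1}^3 + N_{k-1} + N_{k-1}^3.
N_0 = 3
N_1 = 3 + 3^3 + 3 + 3^3 = 60
N_2 = 3 + 60^3 + 60 + 60^3 = 432063
Terms of depth exactly 2: N_2 − N_1 = 432063 − 60 = 432003.

432003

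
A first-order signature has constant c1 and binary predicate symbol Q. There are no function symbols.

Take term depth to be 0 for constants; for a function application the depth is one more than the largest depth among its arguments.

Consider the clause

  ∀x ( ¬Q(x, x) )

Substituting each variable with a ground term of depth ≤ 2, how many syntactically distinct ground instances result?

Ground terms of depth ≤ 2:
  With no function symbols every ground term is a constant, so there is exactly 1 ground term at every depth bound.
  N_0 = 1
  N_1 = 1
  N_2 = 1
  Explicitly: c1.
So there is exactly 1 ground term available for substitution.
The body mentions the single quantified variable x; since ground terms form a free algebra, no two substitutions collapse to the same formula.
Number of ground instances = 1.

1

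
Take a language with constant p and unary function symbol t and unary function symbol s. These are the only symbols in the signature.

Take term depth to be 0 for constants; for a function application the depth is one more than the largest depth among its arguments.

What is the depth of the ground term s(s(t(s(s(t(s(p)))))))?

depth(s(p)) = 1 + depth(p) = 1 + 0 = 1
depth(t(s(p))) = 1 + depth(s(p)) = 1 + 1 = 2
depth(s(t(s(p)))) = 1 + depth(t(s(p))) = 1 + 2 = 3
depth(s(s(t(s(p))))) = 1 + depth(s(t(s(p)))) = 1 + 3 = 4
depth(t(s(s(t(s(p)))))) = 1 + depth(s(s(t(s(p))))) = 1 + 4 = 5
depth(s(t(s(s(t(s(p))))))) = 1 + depth(t(s(s(t(s(p)))))) = 1 + 5 = 6
depth(s(s(t(s(s(t(s(p)))))))) = 1 + depth(s(t(s(s(t(s(p))))))) = 1 + 6 = 7

7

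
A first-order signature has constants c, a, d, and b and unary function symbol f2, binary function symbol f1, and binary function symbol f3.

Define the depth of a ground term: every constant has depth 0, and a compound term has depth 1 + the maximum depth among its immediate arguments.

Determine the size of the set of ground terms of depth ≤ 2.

3244

Let N_k count ground terms of depth at most k. Each non-constant term of depth ≤ k is some function symbol applied to depth-≤(k−1) arguments, giving N_k = 4 + N_{k-1} + N_{k-1}^2 + N_{k-1}^2.
N_0 = 4
N_1 = 4 + 4 + 4^2 + 4^2 = 40
N_2 = 4 + 40 + 40^2 + 40^2 = 3244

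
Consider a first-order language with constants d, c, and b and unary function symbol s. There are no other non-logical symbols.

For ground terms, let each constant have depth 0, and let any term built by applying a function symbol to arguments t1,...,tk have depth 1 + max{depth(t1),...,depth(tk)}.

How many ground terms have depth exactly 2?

Write N_k for the number of ground terms of depth ≤ k. A term of depth ≤ k is either a constant or a function symbol applied to arguments of depth ≤ k−1, so N_k = 3 + N_{k-1}.
N_0 = 3
N_1 = 3 + 3 = 6
N_2 = 3 + 6 = 9
Terms of depth exactly 2: N_2 − N_1 = 9 − 6 = 3.

3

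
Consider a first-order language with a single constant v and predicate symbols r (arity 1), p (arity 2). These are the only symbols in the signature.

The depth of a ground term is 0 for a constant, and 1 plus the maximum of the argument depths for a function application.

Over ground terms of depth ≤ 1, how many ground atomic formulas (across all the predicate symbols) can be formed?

2

First count ground terms of depth ≤ 1.
With no function symbols every ground term is a constant, so there is exactly 1 ground term at every depth bound.
N_0 = 1
N_1 = 1
Explicitly: v.
So |H| = 1.
A ground atom is a predicate applied to a tuple of terms from H, so the count is the sum over predicates of |H|^arity:
  r: 1;  p: 1^2 = 1
Total ground atoms: 1 + 1 = 2.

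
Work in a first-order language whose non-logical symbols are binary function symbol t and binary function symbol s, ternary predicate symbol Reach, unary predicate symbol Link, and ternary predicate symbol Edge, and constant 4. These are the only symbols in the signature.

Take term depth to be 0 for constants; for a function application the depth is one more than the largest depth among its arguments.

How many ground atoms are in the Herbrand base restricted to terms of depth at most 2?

First count ground terms of depth ≤ 2.
If N_k denotes the number of depth-≤k ground terms, the 1 constant gives N_0 = 1, and each function symbol of arity r contributes N_{k-1}^r new terms at level k: N_k = 1 + N_{k-1}^2 + N_{k-1}^2.
N_0 = 1
N_1 = 1 + 1^2 + 1^2 = 3
N_2 = 1 + 3^2 + 3^2 = 19
So |H| = 19.
A ground atom is a predicate applied to a tuple of terms from H, so the count is the sum over predicates of |H|^arity:
  Reach: 19^3 = 6859;  Link: 19;  Edge: 19^3 = 6859
Total ground atoms: 6859 + 19 + 6859 = 13737.

13737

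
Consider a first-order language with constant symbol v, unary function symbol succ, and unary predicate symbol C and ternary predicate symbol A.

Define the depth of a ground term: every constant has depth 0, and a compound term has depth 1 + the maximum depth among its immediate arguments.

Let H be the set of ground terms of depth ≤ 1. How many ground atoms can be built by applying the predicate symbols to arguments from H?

First count ground terms of depth ≤ 1.
Write N_k for the number of ground terms of depth ≤ k. A term of depth ≤ k is either a constant or a function symbol applied to arguments of depth ≤ k−1, so N_k = 1 + N_{k-1}.
N_0 = 1
N_1 = 1 + 1 = 2
Explicitly: v, succ(v).
So |H| = 2.
A ground atom is a predicate applied to a tuple of terms from H, so the count is the sum over predicates of |H|^arity:
  C: 2;  A: 2^3 = 8
Total ground atoms: 2 + 8 = 10.

10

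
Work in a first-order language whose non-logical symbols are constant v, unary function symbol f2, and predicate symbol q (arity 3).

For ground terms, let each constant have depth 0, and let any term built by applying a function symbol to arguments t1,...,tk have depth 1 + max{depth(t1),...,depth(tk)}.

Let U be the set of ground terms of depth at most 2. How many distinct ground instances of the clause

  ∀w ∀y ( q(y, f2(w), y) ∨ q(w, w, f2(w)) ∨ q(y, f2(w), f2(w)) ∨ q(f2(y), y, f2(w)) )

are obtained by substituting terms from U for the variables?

Ground terms of depth ≤ 2:
  Write N_k for the number of ground terms of depth ≤ k. A term of depth ≤ k is either a constant or a function symbol applied to arguments of depth ≤ k−1, so N_k = 1 + N_{k-1}.
  N_0 = 1
  N_1 = 1 + 1 = 2
  N_2 = 1 + 2 = 3
  Explicitly: v, f2(v), f2(f2(v)).
So there are 3 ground terms available for substitution.
Each of w, y ranges independently over the available ground terms, and distinct assignments produce distinct instances.
Number of ground instances = 3^2 = 9.

9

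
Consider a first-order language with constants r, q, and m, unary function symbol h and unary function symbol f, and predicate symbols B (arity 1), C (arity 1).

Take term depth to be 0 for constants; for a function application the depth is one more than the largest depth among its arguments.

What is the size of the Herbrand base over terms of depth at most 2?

First count ground terms of depth ≤ 2.
Count level by level. With function symbols h/1, f/1, the terms of depth ≤ k are the 3 constants together with each function applied to depth-≤(k−1) tuples, so N_k = 3 + N_{k-1} + N_{k-1}.
N_0 = 3
N_1 = 3 + 3 + 3 = 9
N_2 = 3 + 9 + 9 = 21
So |H| = 21.
Each predicate of arity r yields |H|^r ground atoms (one per choice of an r-tuple from H):
  B: 21;  C: 21
Total ground atoms: 21 + 21 = 42.

42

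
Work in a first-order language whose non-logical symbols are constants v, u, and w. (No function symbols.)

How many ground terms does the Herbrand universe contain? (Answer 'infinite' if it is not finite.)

There are no function symbols, so every ground term is one of the 3 constants.
The Herbrand universe is {v, u, w}, which is finite with 3 elements.

3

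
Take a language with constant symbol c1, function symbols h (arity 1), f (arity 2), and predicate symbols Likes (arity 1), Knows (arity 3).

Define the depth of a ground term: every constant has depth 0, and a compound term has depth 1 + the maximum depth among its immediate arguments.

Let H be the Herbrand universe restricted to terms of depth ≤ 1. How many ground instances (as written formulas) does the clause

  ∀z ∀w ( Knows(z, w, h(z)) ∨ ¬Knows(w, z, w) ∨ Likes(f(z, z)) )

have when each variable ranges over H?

9

Ground terms of depth ≤ 1:
  Write N_k for the number of ground terms of depth ≤ k. A term of depth ≤ k is either a constant or a function symbol applied to arguments of depth ≤ k−1, so N_k = 1 + N_{k-1} + N_{k-1}^2.
  N_0 = 1
  N_1 = 1 + 1 + 1^2 = 3
  Explicitly: c1, h(c1), f(c1, c1).
So there are 3 ground terms available for substitution.
Each of z, w ranges independently over the available ground terms, and distinct assignments produce distinct instances.
Number of ground instances = 3^2 = 9.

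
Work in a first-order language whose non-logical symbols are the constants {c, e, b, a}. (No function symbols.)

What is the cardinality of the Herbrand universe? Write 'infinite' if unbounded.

4

There are no function symbols, so every ground term is one of the 4 constants.
The Herbrand universe is {c, e, b, a}, which is finite with 4 elements.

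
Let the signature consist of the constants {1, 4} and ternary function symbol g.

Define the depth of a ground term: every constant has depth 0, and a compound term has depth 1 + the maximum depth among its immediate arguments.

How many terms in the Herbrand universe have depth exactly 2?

Count level by level. With function symbols g/3, the terms of depth ≤ k are the 2 constants together with each function applied to depth-≤(k−1) tuples, so N_k = 2 + N_{k-1}^3.
N_0 = 2
N_1 = 2 + 2^3 = 10
N_2 = 2 + 10^3 = 1002
Terms of depth exactly 2: N_2 − N_1 = 1002 − 10 = 992.

992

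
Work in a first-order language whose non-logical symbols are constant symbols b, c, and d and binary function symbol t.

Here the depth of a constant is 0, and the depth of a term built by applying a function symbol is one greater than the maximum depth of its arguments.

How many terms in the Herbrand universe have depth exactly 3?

Let N_k count ground terms of depth at most k. Each non-constant term of depth ≤ k is some function symbol applied to depth-≤(k−1) arguments, giving N_k = 3 + N_{k-1}^2.
N_0 = 3
N_1 = 3 + 3^2 = 12
N_2 = 3 + 12^2 = 147
N_3 = 3 + 147^2 = 21612
Terms of depth exactly 3: N_3 − N_2 = 21612 − 147 = 21465.

21465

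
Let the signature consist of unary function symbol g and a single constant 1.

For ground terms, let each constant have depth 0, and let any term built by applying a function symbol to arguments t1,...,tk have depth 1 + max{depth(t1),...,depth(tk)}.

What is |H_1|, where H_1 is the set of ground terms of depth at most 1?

2

If N_k denotes the number of depth-≤k ground terms, the 1 constant gives N_0 = 1, and each function symbol of arity r contributes N_{k-1}^r new terms at level k: N_k = 1 + N_{k-1}.
N_0 = 1
N_1 = 1 + 1 = 2
Explicitly: 1, g(1).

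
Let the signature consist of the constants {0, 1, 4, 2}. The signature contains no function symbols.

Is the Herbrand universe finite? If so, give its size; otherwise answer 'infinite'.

There are no function symbols, so every ground term is one of the 4 constants.
The Herbrand universe is {0, 1, 4, 2}, which is finite with 4 elements.

4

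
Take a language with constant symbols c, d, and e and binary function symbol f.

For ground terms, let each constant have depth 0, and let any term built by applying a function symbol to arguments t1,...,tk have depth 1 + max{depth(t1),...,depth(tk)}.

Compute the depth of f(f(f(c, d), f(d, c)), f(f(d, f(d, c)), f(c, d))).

depth(f(c, d)) = 1 + max(0, 0) = 1
depth(f(d, c)) = 1 + max(0, 0) = 1
depth(f(f(c, d), f(d, c))) = 1 + max(1, 1) = 2
depth(f(d, f(d, c))) = 1 + max(0, 1) = 2
depth(f(f(d, f(d, c)), f(c, d))) = 1 + max(2, 1) = 3
depth(f(f(f(c, d), f(d, c)), f(f(d, f(d, c)), f(c, d)))) = 1 + max(2, 3) = 4

4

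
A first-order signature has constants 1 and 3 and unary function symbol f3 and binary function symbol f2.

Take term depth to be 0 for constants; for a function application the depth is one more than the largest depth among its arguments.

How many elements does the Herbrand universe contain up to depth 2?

Write N_k for the number of ground terms of depth ≤ k. A term of depth ≤ k is either a constant or a function symbol applied to arguments of depth ≤ k−1, so N_k = 2 + N_{k-1} + N_{k-1}^2.
N_0 = 2
N_1 = 2 + 2 + 2^2 = 8
N_2 = 2 + 8 + 8^2 = 74

74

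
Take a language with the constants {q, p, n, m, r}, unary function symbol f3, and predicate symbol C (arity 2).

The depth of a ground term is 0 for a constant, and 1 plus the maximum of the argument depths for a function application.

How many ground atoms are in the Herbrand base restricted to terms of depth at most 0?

25

First count ground terms of depth ≤ 0.
Let N_k = |{terms of depth ≤ k}|. Then N_0 = 5 and N_k = 5 + N_{k-1} for k ≥ 1 (one summand per function symbol, arity giving the exponent).
N_0 = 5
Explicitly: q, p, n, m, r.
So |H| = 5.
A ground atom is a predicate applied to a tuple of terms from H, so the count is the sum over predicates of |H|^arity:
  C: 5^2 = 25
Total ground atoms: 25.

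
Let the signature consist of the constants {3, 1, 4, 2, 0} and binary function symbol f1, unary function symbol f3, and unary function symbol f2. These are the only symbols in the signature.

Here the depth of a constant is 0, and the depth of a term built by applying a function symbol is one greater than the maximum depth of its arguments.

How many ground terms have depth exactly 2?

Let N_k count ground terms of depth at most k. Each non-constant term of depth ≤ k is some function symbol applied to depth-≤(k−1) arguments, giving N_k = 5 + N_{k-1}^2 + N_{k-1} + N_{k-1}.
N_0 = 5
N_1 = 5 + 5^2 + 5 + 5 = 40
N_2 = 5 + 40^2 + 40 + 40 = 1685
Terms of depth exactly 2: N_2 − N_1 = 1685 − 40 = 1645.

1645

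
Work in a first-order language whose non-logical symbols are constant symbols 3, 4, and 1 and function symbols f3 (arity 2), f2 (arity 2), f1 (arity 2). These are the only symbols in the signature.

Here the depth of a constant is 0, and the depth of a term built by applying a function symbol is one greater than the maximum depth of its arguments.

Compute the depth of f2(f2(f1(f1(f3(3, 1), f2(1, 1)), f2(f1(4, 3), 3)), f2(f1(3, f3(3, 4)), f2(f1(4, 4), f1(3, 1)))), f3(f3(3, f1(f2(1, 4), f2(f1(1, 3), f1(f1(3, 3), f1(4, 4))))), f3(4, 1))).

7

depth(f3(3, 1)) = 1 + max(0, 0) = 1
depth(f2(1, 1)) = 1 + max(0, 0) = 1
depth(f1(f3(3, 1), f2(1, 1))) = 1 + max(1, 1) = 2
depth(f1(4, 3)) = 1 + max(0, 0) = 1
depth(f2(f1(4, 3), 3)) = 1 + max(1, 0) = 2
depth(f1(f1(f3(3, 1), f2(1, 1)), f2(f1(4, 3), 3))) = 1 + max(2, 2) = 3
depth(f3(3, 4)) = 1 + max(0, 0) = 1
depth(f1(3, f3(3, 4))) = 1 + max(0, 1) = 2
depth(f1(4, 4)) = 1 + max(0, 0) = 1
depth(f1(3, 1)) = 1 + max(0, 0) = 1
depth(f2(f1(4, 4), f1(3, 1))) = 1 + max(1, 1) = 2
depth(f2(f1(3, f3(3, 4)), f2(f1(4, 4), f1(3, 1)))) = 1 + max(2, 2) = 3
depth(f2(f1(f1(f3(3, 1), f2(1, 1)), f2(f1(4, 3), 3)), f2(f1(3, f3(3, 4)), f2(f1(4, 4), f1(3, 1))))) = 1 + max(3, 3) = 4
depth(f2(1, 4)) = 1 + max(0, 0) = 1
depth(f1(1, 3)) = 1 + max(0, 0) = 1
depth(f1(3, 3)) = 1 + max(0, 0) = 1
depth(f1(f1(3, 3), f1(4, 4))) = 1 + max(1, 1) = 2
depth(f2(f1(1, 3), f1(f1(3, 3), f1(4, 4)))) = 1 + max(1, 2) = 3
depth(f1(f2(1, 4), f2(f1(1, 3), f1(f1(3, 3), f1(4, 4))))) = 1 + max(1, 3) = 4
depth(f3(3, f1(f2(1, 4), f2(f1(1, 3), f1(f1(3, 3), f1(4, 4)))))) = 1 + max(0, 4) = 5
depth(f3(4, 1)) = 1 + max(0, 0) = 1
depth(f3(f3(3, f1(f2(1, 4), f2(f1(1, 3), f1(f1(3, 3), f1(4, 4))))), f3(4, 1))) = 1 + max(5, 1) = 6
depth(f2(f2(f1(f1(f3(3, 1), f2(1, 1)), f2(f1(4, 3), 3)), f2(f1(3, f3(3, 4)), f2(f1(4, 4), f1(3, 1)))), f3(f3(3, f1(f2(1, 4), f2(f1(1, 3), f1(f1(3, 3), f1(4, 4))))), f3(4, 1)))) = 1 + max(4, 6) = 7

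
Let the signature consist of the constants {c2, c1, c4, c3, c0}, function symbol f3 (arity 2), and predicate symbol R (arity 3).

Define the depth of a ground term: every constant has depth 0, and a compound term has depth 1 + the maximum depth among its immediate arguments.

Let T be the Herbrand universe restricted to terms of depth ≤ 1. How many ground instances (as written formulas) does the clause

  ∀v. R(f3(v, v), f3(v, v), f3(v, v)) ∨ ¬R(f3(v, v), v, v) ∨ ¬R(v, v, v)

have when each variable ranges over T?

Ground terms of depth ≤ 1:
  If N_k denotes the number of depth-≤k ground terms, the 5 constants give N_0 = 5, and each function symbol of arity r contributes N_{k-1}^r new terms at level k: N_k = 5 + N_{k-1}^2.
  N_0 = 5
  N_1 = 5 + 5^2 = 30
So there are 30 ground terms available for substitution.
The body mentions the single quantified variable v; since ground terms form a free algebra, no two substitutions collapse to the same formula.
Number of ground instances = 30.

30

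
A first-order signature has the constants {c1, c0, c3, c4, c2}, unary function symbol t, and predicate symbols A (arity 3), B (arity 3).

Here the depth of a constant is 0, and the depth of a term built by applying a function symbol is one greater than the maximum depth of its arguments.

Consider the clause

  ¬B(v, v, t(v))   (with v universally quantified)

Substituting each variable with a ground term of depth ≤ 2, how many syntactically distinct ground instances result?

Ground terms of depth ≤ 2:
  If N_k denotes the number of depth-≤k ground terms, the 5 constants give N_0 = 5, and each function symbol of arity r contributes N_{k-1}^r new terms at level k: N_k = 5 + N_{k-1}.
  N_0 = 5
  N_1 = 5 + 5 = 10
  N_2 = 5 + 10 = 15
So there are 15 ground terms available for substitution.
There is 1 variable to instantiate (v),  occurring in at least one literal, so different choices give different ground instances.
Number of ground instances = 15.

15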